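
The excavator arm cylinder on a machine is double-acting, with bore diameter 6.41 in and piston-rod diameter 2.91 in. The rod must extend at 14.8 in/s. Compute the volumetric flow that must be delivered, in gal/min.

Q ≈ 124 gal/min

Cap-side area A_cap = π/4 × (6.41 in)² = 32.27 in^2
Q = A × v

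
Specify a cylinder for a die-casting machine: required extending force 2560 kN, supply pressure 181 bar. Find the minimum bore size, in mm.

D ≈ 424 mm

Extension force acts on the full piston face: F = P × (π/4)D².
D = √(4F / (πP)) = √(4 × 2560 kN / (π × 181 bar))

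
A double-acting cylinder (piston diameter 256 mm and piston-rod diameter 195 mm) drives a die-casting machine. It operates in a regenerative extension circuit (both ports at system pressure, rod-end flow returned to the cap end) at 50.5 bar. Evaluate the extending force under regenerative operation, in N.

With equal pressure on both faces, forces on the annular region cancel; the net push is pressure × rod cross-section.
Rod cross-section A_rod = π/4 × (195 mm)² = 29860 mm^2
F = P × A_rod

F ≈ 1.51e5 N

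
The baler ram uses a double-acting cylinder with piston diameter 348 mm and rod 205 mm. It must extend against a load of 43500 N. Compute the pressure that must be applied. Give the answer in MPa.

Cap-side area A_cap = π/4 × (348 mm)² = 95110 mm^2
P = F / A = 43500 N / A

P ≈ 0.457 MPa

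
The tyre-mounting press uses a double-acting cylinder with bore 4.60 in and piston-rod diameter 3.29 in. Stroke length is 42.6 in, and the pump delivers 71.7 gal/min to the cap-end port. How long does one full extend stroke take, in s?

t ≈ 2.56 s

Cap-side area A_cap = π/4 × (4.60 in)² = 16.62 in^2
Swept volume V = A × L; t = V / Q = A·L / Q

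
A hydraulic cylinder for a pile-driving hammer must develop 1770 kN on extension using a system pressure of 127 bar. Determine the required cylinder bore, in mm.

D ≈ 421 mm

Extension force acts on the full piston face: F = P × (π/4)D².
D = √(4F / (πP)) = √(4 × 1770 kN / (π × 127 bar))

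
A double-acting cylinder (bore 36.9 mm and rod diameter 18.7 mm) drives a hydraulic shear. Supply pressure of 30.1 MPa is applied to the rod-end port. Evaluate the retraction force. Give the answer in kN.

Rod-side annular area A_ann = π/4 × (36.9² − 18.7²) = 794.8 mm^2
On retraction the pressure acts on the annular area (bore minus rod).
F = P × A_ann

F ≈ 23.9 kN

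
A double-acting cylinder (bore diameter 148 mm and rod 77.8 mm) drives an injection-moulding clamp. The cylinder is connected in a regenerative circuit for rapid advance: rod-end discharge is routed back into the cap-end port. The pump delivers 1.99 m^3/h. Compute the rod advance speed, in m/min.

In regeneration the rod-end outflow joins the pump flow into the cap end, so the net volume the pump must supply per unit advance equals the rod cross-section area.
Rod cross-section A_rod = π/4 × (77.8 mm)² = 4754 mm^2
v = Q_pump / A_rod

v ≈ 6.98 m/min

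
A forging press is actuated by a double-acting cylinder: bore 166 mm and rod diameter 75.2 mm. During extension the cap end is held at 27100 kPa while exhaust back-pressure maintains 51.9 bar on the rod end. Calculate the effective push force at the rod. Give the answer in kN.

Cap-side area A_cap = π/4 × (166 mm)² = 21640 mm^2
Rod-side annular area A_ann = π/4 × (166² − 75.2²) = 17200 mm^2
Net thrust = P_cap·A_cap − P_rod·A_ann = 586.5 kN − 89.27 kN

F ≈ 497 kN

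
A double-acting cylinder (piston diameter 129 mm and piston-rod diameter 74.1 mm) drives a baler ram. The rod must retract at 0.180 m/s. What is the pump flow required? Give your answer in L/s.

Rod-side annular area A_ann = π/4 × (129² − 74.1²) = 8757 mm^2
Q = A × v

Q ≈ 1.58 L/s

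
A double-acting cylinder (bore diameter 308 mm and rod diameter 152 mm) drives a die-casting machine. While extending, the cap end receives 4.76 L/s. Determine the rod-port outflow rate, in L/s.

Q_out ≈ 3.60 L/s

Cap-side area A_cap = π/4 × (308 mm)² = 74510 mm^2
Rod-side annular area A_ann = π/4 × (308² − 152²) = 56360 mm^2
Piston speed v = Q_in/A_cap; rod-end outflow Q_out = v × A_ann = Q_in × A_ann/A_cap.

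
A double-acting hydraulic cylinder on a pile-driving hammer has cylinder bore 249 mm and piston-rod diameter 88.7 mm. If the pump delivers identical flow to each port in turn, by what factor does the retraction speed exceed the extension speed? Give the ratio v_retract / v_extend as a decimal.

v_ret/v_ext ≈ 1.15

Cap-side area A_cap = π/4 × (249 mm)² = 48700 mm^2
Rod-side annular area A_ann = π/4 × (249² − 88.7²) = 42520 mm^2
For equal Q, v ∝ 1/A, so v_ret/v_ext = A_cap/A_ann.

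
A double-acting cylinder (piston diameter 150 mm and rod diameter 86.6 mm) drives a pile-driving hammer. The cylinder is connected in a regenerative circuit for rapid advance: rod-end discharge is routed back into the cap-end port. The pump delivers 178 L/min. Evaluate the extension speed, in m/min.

In regeneration the rod-end outflow joins the pump flow into the cap end, so the net volume the pump must supply per unit advance equals the rod cross-section area.
Rod cross-section A_rod = π/4 × (86.6 mm)² = 5890 mm^2
v = Q_pump / A_rod

v ≈ 30.2 m/min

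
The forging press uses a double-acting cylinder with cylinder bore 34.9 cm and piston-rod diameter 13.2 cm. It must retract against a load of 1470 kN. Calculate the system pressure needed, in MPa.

P ≈ 17.9 MPa

Rod-side annular area A_ann = π/4 × (34.9² − 13.2²) = 819.8 cm^2
Retraction: pressure acts on the annular area.
P = F / A = 1470 kN / A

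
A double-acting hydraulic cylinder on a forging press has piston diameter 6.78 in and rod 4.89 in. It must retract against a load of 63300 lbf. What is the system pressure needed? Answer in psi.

Rod-side annular area A_ann = π/4 × (6.78² − 4.89²) = 17.32 in^2
Retraction: pressure acts on the annular area.
P = F / A = 63300 lbf / A

P ≈ 3650 psi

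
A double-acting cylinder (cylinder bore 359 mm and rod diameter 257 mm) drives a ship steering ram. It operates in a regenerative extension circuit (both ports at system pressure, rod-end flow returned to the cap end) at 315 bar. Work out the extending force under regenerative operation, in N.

F ≈ 1.63e6 N

With equal pressure on both faces, forces on the annular region cancel; the net push is pressure × rod cross-section.
Rod cross-section A_rod = π/4 × (257 mm)² = 51870 mm^2
F = P × A_rod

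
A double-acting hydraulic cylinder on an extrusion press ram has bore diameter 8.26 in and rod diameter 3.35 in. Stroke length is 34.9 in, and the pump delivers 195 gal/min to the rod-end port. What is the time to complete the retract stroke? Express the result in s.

Rod-side annular area A_ann = π/4 × (8.26² − 3.35²) = 44.77 in^2
Swept volume V = A × L; t = V / Q = A·L / Q

t ≈ 2.08 s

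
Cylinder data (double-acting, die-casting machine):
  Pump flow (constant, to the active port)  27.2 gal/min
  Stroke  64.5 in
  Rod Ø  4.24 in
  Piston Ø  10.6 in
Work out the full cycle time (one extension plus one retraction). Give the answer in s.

t ≈ 100 s

Cap-side area A_cap = π/4 × (10.6 in)² = 88.25 in^2
Rod-side annular area A_ann = π/4 × (10.6² − 4.24²) = 74.13 in^2
t_ext = A_cap·L/Q = 54.35 s
t_ret = A_ann·L/Q = 45.66 s
t_cycle = t_ext + t_ret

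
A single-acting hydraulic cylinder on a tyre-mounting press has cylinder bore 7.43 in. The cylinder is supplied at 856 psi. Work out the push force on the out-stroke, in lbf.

F ≈ 37100 lbf

Cap-side area A_cap = π/4 × (7.43 in)² = 43.36 in^2
F = P × A_cap = 856 psi × A_cap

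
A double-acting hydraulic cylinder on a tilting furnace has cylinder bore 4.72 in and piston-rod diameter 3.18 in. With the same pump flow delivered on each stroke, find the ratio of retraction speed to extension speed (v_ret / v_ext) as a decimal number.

v_ret/v_ext ≈ 1.83

Cap-side area A_cap = π/4 × (4.72 in)² = 17.50 in^2
Rod-side annular area A_ann = π/4 × (4.72² − 3.18²) = 9.555 in^2
For equal Q, v ∝ 1/A, so v_ret/v_ext = A_cap/A_ann.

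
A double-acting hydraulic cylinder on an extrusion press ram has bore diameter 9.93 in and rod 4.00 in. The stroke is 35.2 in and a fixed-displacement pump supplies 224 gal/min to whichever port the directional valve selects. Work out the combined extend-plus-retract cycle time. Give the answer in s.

t ≈ 5.81 s

Cap-side area A_cap = π/4 × (9.93 in)² = 77.44 in^2
Rod-side annular area A_ann = π/4 × (9.93² − 4.00²) = 64.88 in^2
t_ext = A_cap·L/Q = 3.161 s
t_ret = A_ann·L/Q = 2.648 s
t_cycle = t_ext + t_ret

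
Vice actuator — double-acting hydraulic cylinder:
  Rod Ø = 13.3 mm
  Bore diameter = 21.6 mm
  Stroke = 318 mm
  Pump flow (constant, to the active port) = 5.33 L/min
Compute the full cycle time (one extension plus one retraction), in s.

t ≈ 2.13 s

Cap-side area A_cap = π/4 × (21.6 mm)² = 366.4 mm^2
Rod-side annular area A_ann = π/4 × (21.6² − 13.3²) = 227.5 mm^2
t_ext = A_cap·L/Q = 1.312 s
t_ret = A_ann·L/Q = 0.8144 s
t_cycle = t_ext + t_ret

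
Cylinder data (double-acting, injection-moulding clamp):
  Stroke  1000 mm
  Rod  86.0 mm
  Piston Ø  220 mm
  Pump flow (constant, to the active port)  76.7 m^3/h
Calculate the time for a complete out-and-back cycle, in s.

t ≈ 3.30 s

Cap-side area A_cap = π/4 × (220 mm)² = 38010 mm^2
Rod-side annular area A_ann = π/4 × (220² − 86.0²) = 32200 mm^2
t_ext = A_cap·L/Q = 1.784 s
t_ret = A_ann·L/Q = 1.512 s
t_cycle = t_ext + t_ret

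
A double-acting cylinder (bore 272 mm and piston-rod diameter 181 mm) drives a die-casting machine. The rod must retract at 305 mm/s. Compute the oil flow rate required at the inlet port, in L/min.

Rod-side annular area A_ann = π/4 × (272² − 181²) = 32380 mm^2
Q = A × v

Q ≈ 592 L/min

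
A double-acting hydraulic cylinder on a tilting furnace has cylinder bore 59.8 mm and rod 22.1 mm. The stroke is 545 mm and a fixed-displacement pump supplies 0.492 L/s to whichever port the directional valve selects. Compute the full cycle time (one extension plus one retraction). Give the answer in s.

Cap-side area A_cap = π/4 × (59.8 mm)² = 2809 mm^2
Rod-side annular area A_ann = π/4 × (59.8² − 22.1²) = 2425 mm^2
t_ext = A_cap·L/Q = 3.111 s
t_ret = A_ann·L/Q = 2.686 s
t_cycle = t_ext + t_ret

t ≈ 5.80 s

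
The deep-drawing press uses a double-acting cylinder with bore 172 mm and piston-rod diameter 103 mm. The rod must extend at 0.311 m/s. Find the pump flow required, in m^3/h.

Q ≈ 26.0 m^3/h

Cap-side area A_cap = π/4 × (172 mm)² = 23240 mm^2
Q = A × v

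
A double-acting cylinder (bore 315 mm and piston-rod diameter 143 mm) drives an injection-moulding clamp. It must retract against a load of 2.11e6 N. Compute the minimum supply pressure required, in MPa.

P ≈ 34.1 MPa

Rod-side annular area A_ann = π/4 × (315² − 143²) = 61870 mm^2
Retraction: pressure acts on the annular area.
P = F / A = 2.11e6 N / A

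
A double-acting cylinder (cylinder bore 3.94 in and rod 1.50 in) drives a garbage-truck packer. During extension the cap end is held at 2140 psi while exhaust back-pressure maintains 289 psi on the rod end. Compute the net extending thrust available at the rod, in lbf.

F ≈ 23100 lbf

Cap-side area A_cap = π/4 × (3.94 in)² = 12.19 in^2
Rod-side annular area A_ann = π/4 × (3.94² − 1.50²) = 10.43 in^2
Net thrust = P_cap·A_cap − P_rod·A_ann = 26090 lbf − 3013 lbf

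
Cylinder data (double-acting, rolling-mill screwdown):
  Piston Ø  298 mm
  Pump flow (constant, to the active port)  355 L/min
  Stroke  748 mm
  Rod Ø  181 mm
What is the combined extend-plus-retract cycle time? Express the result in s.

Cap-side area A_cap = π/4 × (298 mm)² = 69750 mm^2
Rod-side annular area A_ann = π/4 × (298² − 181²) = 44020 mm^2
t_ext = A_cap·L/Q = 8.818 s
t_ret = A_ann·L/Q = 5.565 s
t_cycle = t_ext + t_ret

t ≈ 14.4 s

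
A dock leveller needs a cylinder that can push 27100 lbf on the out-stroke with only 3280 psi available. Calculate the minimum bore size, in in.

D ≈ 3.24 in

Extension force acts on the full piston face: F = P × (π/4)D².
D = √(4F / (πP)) = √(4 × 27100 lbf / (π × 3280 psi))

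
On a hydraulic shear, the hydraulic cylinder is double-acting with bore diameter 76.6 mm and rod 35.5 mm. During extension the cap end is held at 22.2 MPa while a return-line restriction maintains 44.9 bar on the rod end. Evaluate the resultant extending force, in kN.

Cap-side area A_cap = π/4 × (76.6 mm)² = 4608 mm^2
Rod-side annular area A_ann = π/4 × (76.6² − 35.5²) = 3619 mm^2
Net thrust = P_cap·A_cap − P_rod·A_ann = 102.3 kN − 16.25 kN

F ≈ 86.1 kN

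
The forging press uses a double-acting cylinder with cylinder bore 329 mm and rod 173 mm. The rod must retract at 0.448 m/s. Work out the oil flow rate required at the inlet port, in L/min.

Q ≈ 1650 L/min

Rod-side annular area A_ann = π/4 × (329² − 173²) = 61510 mm^2
Q = A × v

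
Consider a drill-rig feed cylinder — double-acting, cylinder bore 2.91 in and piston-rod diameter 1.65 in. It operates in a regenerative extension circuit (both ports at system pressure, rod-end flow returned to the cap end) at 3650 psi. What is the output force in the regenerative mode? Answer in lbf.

With equal pressure on both faces, forces on the annular region cancel; the net push is pressure × rod cross-section.
Rod cross-section A_rod = π/4 × (1.65 in)² = 2.138 in^2
F = P × A_rod

F ≈ 7800 lbf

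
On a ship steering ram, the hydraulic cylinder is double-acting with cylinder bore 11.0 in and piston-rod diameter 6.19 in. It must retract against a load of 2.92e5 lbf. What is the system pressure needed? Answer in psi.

P ≈ 4500 psi

Rod-side annular area A_ann = π/4 × (11.0² − 6.19²) = 64.94 in^2
Retraction: pressure acts on the annular area.
P = F / A = 2.92e5 lbf / A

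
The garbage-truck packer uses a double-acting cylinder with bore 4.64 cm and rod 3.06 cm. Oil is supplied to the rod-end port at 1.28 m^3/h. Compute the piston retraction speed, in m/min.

Rod-side annular area A_ann = π/4 × (4.64² − 3.06²) = 9.555 cm^2
Flow into the rod-end port fills the annular volume.
v = Q / A

v ≈ 22.3 m/min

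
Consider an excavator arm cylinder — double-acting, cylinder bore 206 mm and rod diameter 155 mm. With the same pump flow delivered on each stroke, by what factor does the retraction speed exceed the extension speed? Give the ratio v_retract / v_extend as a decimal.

Cap-side area A_cap = π/4 × (206 mm)² = 33330 mm^2
Rod-side annular area A_ann = π/4 × (206² − 155²) = 14460 mm^2
For equal Q, v ∝ 1/A, so v_ret/v_ext = A_cap/A_ann.

v_ret/v_ext ≈ 2.30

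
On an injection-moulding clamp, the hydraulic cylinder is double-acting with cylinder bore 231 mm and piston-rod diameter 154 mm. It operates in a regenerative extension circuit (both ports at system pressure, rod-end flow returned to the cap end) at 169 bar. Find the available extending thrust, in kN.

F ≈ 315 kN

With equal pressure on both faces, forces on the annular region cancel; the net push is pressure × rod cross-section.
Rod cross-section A_rod = π/4 × (154 mm)² = 18630 mm^2
F = P × A_rod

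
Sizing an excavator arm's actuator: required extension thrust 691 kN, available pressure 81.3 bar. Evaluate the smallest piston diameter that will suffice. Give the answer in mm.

D ≈ 329 mm

Extension force acts on the full piston face: F = P × (π/4)D².
D = √(4F / (πP)) = √(4 × 691 kN / (π × 81.3 bar))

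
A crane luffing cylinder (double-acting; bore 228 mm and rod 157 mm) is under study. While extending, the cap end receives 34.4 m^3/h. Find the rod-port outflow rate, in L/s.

Cap-side area A_cap = π/4 × (228 mm)² = 40830 mm^2
Rod-side annular area A_ann = π/4 × (228² − 157²) = 21470 mm^2
Piston speed v = Q_in/A_cap; rod-end outflow Q_out = v × A_ann = Q_in × A_ann/A_cap.

Q_out ≈ 5.02 L/s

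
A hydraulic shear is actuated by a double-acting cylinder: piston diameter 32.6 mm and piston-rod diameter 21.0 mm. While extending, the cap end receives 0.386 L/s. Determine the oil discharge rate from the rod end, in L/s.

Cap-side area A_cap = π/4 × (32.6 mm)² = 834.7 mm^2
Rod-side annular area A_ann = π/4 × (32.6² − 21.0²) = 488.3 mm^2
Piston speed v = Q_in/A_cap; rod-end outflow Q_out = v × A_ann = Q_in × A_ann/A_cap.

Q_out ≈ 0.226 L/s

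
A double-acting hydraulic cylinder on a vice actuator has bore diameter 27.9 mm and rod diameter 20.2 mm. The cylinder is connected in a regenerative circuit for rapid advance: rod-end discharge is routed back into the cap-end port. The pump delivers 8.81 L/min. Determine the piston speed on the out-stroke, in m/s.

v ≈ 0.458 m/s

In regeneration the rod-end outflow joins the pump flow into the cap end, so the net volume the pump must supply per unit advance equals the rod cross-section area.
Rod cross-section A_rod = π/4 × (20.2 mm)² = 320.5 mm^2
v = Q_pump / A_rod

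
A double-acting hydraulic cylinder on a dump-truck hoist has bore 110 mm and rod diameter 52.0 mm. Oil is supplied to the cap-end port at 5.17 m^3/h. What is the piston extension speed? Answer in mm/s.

Cap-side area A_cap = π/4 × (110 mm)² = 9503 mm^2
v = Q / A

v ≈ 151 mm/s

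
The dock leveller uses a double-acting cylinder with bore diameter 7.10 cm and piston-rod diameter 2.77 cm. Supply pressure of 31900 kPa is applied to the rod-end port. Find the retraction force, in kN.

F ≈ 107 kN

Rod-side annular area A_ann = π/4 × (7.10² − 2.77²) = 33.57 cm^2
On retraction the pressure acts on the annular area (bore minus rod).
F = P × A_ann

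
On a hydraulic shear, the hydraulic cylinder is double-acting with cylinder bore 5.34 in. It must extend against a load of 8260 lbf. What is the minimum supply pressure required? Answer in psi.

P ≈ 369 psi

Cap-side area A_cap = π/4 × (5.34 in)² = 22.40 in^2
P = F / A = 8260 lbf / A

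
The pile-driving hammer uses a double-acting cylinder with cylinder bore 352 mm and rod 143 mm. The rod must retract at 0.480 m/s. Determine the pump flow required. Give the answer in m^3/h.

Q ≈ 140 m^3/h

Rod-side annular area A_ann = π/4 × (352² − 143²) = 81250 mm^2
Q = A × v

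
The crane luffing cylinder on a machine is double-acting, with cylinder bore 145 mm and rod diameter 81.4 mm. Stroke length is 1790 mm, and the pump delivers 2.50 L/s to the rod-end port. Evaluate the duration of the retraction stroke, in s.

t ≈ 8.10 s

Rod-side annular area A_ann = π/4 × (145² − 81.4²) = 11310 mm^2
Swept volume V = A × L; t = V / Q = A·L / Q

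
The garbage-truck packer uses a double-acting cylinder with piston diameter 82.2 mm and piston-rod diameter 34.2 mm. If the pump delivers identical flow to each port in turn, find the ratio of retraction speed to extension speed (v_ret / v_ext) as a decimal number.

v_ret/v_ext ≈ 1.21

Cap-side area A_cap = π/4 × (82.2 mm)² = 5307 mm^2
Rod-side annular area A_ann = π/4 × (82.2² − 34.2²) = 4388 mm^2
For equal Q, v ∝ 1/A, so v_ret/v_ext = A_cap/A_ann.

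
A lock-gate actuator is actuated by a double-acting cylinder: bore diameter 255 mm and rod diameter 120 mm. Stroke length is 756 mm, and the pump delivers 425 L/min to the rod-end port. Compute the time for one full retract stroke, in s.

Rod-side annular area A_ann = π/4 × (255² − 120²) = 39760 mm^2
Swept volume V = A × L; t = V / Q = A·L / Q

t ≈ 4.24 s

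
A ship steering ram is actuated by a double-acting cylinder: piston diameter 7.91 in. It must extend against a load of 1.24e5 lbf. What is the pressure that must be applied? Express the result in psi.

P ≈ 2520 psi

Cap-side area A_cap = π/4 × (7.91 in)² = 49.14 in^2
P = F / A = 1.24e5 lbf / A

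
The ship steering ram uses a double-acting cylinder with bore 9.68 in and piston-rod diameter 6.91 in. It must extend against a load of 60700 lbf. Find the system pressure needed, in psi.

P ≈ 825 psi

Cap-side area A_cap = π/4 × (9.68 in)² = 73.59 in^2
P = F / A = 60700 lbf / A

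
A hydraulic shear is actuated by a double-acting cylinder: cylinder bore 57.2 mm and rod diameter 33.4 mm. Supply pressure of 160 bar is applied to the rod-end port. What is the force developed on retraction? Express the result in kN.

F ≈ 27.1 kN

Rod-side annular area A_ann = π/4 × (57.2² − 33.4²) = 1694 mm^2
On retraction the pressure acts on the annular area (bore minus rod).
F = P × A_ann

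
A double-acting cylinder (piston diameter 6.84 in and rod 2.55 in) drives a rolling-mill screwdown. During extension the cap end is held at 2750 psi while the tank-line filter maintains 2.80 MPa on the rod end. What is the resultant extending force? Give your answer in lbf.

F ≈ 88200 lbf

Cap-side area A_cap = π/4 × (6.84 in)² = 36.75 in^2
Rod-side annular area A_ann = π/4 × (6.84² − 2.55²) = 31.64 in^2
Net thrust = P_cap·A_cap − P_rod·A_ann = 1.010e5 lbf − 12850 lbf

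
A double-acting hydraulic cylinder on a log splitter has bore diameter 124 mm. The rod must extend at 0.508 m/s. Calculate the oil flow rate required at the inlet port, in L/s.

Cap-side area A_cap = π/4 × (124 mm)² = 12080 mm^2
Q = A × v

Q ≈ 6.13 L/s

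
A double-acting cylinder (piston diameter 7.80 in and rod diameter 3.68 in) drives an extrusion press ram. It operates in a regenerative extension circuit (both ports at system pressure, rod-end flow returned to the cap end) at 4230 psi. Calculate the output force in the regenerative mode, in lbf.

F ≈ 45000 lbf

With equal pressure on both faces, forces on the annular region cancel; the net push is pressure × rod cross-section.
Rod cross-section A_rod = π/4 × (3.68 in)² = 10.64 in^2
F = P × A_rod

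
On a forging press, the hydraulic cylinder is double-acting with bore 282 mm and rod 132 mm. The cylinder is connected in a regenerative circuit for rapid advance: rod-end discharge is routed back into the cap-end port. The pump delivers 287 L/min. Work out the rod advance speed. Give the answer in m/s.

In regeneration the rod-end outflow joins the pump flow into the cap end, so the net volume the pump must supply per unit advance equals the rod cross-section area.
Rod cross-section A_rod = π/4 × (132 mm)² = 13680 mm^2
v = Q_pump / A_rod

v ≈ 0.350 m/s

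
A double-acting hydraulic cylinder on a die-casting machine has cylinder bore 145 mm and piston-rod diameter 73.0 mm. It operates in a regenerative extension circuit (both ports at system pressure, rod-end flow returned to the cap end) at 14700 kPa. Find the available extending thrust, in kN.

F ≈ 61.5 kN

With equal pressure on both faces, forces on the annular region cancel; the net push is pressure × rod cross-section.
Rod cross-section A_rod = π/4 × (73.0 mm)² = 4185 mm^2
F = P × A_rod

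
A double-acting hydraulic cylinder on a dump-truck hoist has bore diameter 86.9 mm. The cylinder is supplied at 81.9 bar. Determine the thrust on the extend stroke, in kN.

Cap-side area A_cap = π/4 × (86.9 mm)² = 5931 mm^2
F = P × A_cap = 81.9 bar × A_cap

F ≈ 48.6 kN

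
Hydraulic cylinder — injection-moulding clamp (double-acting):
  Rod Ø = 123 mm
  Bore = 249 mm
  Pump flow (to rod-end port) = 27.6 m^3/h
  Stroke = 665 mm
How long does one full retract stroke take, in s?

t ≈ 3.19 s

Rod-side annular area A_ann = π/4 × (249² − 123²) = 36810 mm^2
Swept volume V = A × L; t = V / Q = A·L / Q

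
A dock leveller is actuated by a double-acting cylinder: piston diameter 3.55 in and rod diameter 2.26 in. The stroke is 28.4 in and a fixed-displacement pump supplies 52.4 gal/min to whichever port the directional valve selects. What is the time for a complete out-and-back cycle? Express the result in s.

t ≈ 2.22 s

Cap-side area A_cap = π/4 × (3.55 in)² = 9.898 in^2
Rod-side annular area A_ann = π/4 × (3.55² − 2.26²) = 5.886 in^2
t_ext = A_cap·L/Q = 1.393 s
t_ret = A_ann·L/Q = 0.8287 s
t_cycle = t_ext + t_ret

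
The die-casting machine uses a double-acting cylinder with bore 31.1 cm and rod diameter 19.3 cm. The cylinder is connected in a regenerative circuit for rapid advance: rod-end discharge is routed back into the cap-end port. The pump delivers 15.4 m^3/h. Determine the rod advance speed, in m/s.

v ≈ 0.146 m/s

In regeneration the rod-end outflow joins the pump flow into the cap end, so the net volume the pump must supply per unit advance equals the rod cross-section area.
Rod cross-section A_rod = π/4 × (19.3 cm)² = 292.6 cm^2
v = Q_pump / A_rod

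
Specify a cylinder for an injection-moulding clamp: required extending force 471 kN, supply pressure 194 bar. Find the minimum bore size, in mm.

Extension force acts on the full piston face: F = P × (π/4)D².
D = √(4F / (πP)) = √(4 × 471 kN / (π × 194 bar))

D ≈ 176 mm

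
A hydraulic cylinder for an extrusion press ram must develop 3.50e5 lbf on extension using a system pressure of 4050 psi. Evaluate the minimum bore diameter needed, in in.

D ≈ 10.5 in

Extension force acts on the full piston face: F = P × (π/4)D².
D = √(4F / (πP)) = √(4 × 3.50e5 lbf / (π × 4050 psi))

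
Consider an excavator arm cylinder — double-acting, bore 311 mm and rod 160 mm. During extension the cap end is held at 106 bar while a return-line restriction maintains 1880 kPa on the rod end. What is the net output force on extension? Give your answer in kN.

F ≈ 700 kN

Cap-side area A_cap = π/4 × (311 mm)² = 75960 mm^2
Rod-side annular area A_ann = π/4 × (311² − 160²) = 55860 mm^2
Net thrust = P_cap·A_cap − P_rod·A_ann = 805.2 kN − 105.0 kN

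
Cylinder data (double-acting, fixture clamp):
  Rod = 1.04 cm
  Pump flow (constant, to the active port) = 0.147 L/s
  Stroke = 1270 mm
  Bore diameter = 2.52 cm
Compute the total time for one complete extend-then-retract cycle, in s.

Cap-side area A_cap = π/4 × (2.52 cm)² = 4.988 cm^2
Rod-side annular area A_ann = π/4 × (2.52² − 1.04²) = 4.138 cm^2
t_ext = A_cap·L/Q = 4.309 s
t_ret = A_ann·L/Q = 3.575 s
t_cycle = t_ext + t_ret

t ≈ 7.88 s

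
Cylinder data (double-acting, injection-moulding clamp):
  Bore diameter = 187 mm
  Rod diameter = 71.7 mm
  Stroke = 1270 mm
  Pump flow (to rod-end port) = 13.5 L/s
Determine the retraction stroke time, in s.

Rod-side annular area A_ann = π/4 × (187² − 71.7²) = 23430 mm^2
Swept volume V = A × L; t = V / Q = A·L / Q

t ≈ 2.20 s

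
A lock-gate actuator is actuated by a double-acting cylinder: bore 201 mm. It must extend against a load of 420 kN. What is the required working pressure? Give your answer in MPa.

Cap-side area A_cap = π/4 × (201 mm)² = 31730 mm^2
P = F / A = 420 kN / A

P ≈ 13.2 MPa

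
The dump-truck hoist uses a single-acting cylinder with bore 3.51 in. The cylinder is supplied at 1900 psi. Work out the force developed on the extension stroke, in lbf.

F ≈ 18400 lbf

Cap-side area A_cap = π/4 × (3.51 in)² = 9.676 in^2
F = P × A_cap = 1900 psi × A_cap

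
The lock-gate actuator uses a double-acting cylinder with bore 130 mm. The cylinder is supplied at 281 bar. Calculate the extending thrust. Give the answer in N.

F ≈ 3.73e5 N

Cap-side area A_cap = π/4 × (130 mm)² = 13270 mm^2
F = P × A_cap = 281 bar × A_cap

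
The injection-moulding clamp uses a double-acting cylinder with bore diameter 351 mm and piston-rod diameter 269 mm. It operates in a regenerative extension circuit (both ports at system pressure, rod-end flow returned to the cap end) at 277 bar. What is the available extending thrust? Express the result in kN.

With equal pressure on both faces, forces on the annular region cancel; the net push is pressure × rod cross-section.
Rod cross-section A_rod = π/4 × (269 mm)² = 56830 mm^2
F = P × A_rod

F ≈ 1570 kN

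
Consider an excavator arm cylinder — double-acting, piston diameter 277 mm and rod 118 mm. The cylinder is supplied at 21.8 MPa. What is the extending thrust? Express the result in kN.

F ≈ 1310 kN

Cap-side area A_cap = π/4 × (277 mm)² = 60260 mm^2
F = P × A_cap = 21.8 MPa × A_cap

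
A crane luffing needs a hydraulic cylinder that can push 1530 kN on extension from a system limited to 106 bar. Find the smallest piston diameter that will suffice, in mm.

Extension force acts on the full piston face: F = P × (π/4)D².
D = √(4F / (πP)) = √(4 × 1530 kN / (π × 106 bar))

D ≈ 429 mm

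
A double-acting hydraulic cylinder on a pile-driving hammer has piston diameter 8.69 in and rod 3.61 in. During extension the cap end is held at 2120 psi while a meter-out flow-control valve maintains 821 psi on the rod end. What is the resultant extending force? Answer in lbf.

Cap-side area A_cap = π/4 × (8.69 in)² = 59.31 in^2
Rod-side annular area A_ann = π/4 × (8.69² − 3.61²) = 49.07 in^2
Net thrust = P_cap·A_cap − P_rod·A_ann = 1.257e5 lbf − 40290 lbf

F ≈ 85400 lbf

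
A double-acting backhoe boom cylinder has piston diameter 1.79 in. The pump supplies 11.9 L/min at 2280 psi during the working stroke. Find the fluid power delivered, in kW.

Hydraulic power = P × Q

W ≈ 3.12 kW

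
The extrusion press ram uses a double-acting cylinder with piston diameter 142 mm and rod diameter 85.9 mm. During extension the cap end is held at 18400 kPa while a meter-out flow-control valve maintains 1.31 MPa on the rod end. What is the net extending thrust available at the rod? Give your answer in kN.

Cap-side area A_cap = π/4 × (142 mm)² = 15840 mm^2
Rod-side annular area A_ann = π/4 × (142² − 85.9²) = 10040 mm^2
Net thrust = P_cap·A_cap − P_rod·A_ann = 291.4 kN − 13.15 kN

F ≈ 278 kN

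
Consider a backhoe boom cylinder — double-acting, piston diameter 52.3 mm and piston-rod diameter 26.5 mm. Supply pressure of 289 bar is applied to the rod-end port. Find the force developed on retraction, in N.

Rod-side annular area A_ann = π/4 × (52.3² − 26.5²) = 1597 mm^2
On retraction the pressure acts on the annular area (bore minus rod).
F = P × A_ann

F ≈ 46100 N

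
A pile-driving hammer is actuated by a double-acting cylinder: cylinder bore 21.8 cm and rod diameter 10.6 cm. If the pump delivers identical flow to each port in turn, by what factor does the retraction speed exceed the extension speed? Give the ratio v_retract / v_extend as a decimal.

Cap-side area A_cap = π/4 × (21.8 cm)² = 373.3 cm^2
Rod-side annular area A_ann = π/4 × (21.8² − 10.6²) = 285.0 cm^2
For equal Q, v ∝ 1/A, so v_ret/v_ext = A_cap/A_ann.

v_ret/v_ext ≈ 1.31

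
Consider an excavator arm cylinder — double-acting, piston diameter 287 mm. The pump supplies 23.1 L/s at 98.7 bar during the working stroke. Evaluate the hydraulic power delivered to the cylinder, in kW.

Hydraulic power = P × Q

W ≈ 228 kW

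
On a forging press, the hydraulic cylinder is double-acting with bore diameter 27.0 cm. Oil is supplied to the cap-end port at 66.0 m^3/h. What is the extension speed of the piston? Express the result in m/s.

Cap-side area A_cap = π/4 × (27.0 cm)² = 572.6 cm^2
v = Q / A

v ≈ 0.320 m/s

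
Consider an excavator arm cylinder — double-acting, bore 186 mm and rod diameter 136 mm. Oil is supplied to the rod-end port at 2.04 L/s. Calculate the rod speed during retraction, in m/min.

v ≈ 9.68 m/min

Rod-side annular area A_ann = π/4 × (186² − 136²) = 12640 mm^2
Flow into the rod-end port fills the annular volume.
v = Q / A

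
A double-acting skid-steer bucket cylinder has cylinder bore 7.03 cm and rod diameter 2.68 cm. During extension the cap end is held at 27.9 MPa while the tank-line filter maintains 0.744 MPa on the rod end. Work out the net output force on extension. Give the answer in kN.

F ≈ 106 kN

Cap-side area A_cap = π/4 × (7.03 cm)² = 38.82 cm^2
Rod-side annular area A_ann = π/4 × (7.03² − 2.68²) = 33.17 cm^2
Net thrust = P_cap·A_cap − P_rod·A_ann = 108.3 kN − 2.468 kN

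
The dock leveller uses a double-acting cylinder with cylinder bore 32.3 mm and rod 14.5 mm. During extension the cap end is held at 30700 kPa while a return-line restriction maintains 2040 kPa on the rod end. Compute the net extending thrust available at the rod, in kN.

Cap-side area A_cap = π/4 × (32.3 mm)² = 819.4 mm^2
Rod-side annular area A_ann = π/4 × (32.3² − 14.5²) = 654.3 mm^2
Net thrust = P_cap·A_cap − P_rod·A_ann = 25.16 kN − 1.335 kN

F ≈ 23.8 kN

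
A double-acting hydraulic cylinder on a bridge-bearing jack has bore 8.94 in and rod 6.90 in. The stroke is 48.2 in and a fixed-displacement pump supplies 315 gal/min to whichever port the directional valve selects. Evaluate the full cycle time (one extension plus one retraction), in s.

Cap-side area A_cap = π/4 × (8.94 in)² = 62.77 in^2
Rod-side annular area A_ann = π/4 × (8.94² − 6.90²) = 25.38 in^2
t_ext = A_cap·L/Q = 2.495 s
t_ret = A_ann·L/Q = 1.009 s
t_cycle = t_ext + t_ret

t ≈ 3.50 s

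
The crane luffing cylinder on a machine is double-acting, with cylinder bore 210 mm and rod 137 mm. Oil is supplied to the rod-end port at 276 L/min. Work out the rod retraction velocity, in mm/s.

v ≈ 231 mm/s

Rod-side annular area A_ann = π/4 × (210² − 137²) = 19890 mm^2
Flow into the rod-end port fills the annular volume.
v = Q / A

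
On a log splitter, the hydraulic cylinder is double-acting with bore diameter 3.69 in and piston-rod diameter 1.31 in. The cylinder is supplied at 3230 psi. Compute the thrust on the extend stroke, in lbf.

F ≈ 34500 lbf

Cap-side area A_cap = π/4 × (3.69 in)² = 10.69 in^2
F = P × A_cap = 3230 psi × A_cap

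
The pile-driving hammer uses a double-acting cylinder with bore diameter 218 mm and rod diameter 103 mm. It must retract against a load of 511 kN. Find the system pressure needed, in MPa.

P ≈ 17.6 MPa

Rod-side annular area A_ann = π/4 × (218² − 103²) = 28990 mm^2
Retraction: pressure acts on the annular area.
P = F / A = 511 kN / A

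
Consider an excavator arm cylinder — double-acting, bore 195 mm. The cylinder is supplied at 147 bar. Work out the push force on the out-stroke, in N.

Cap-side area A_cap = π/4 × (195 mm)² = 29860 mm^2
F = P × A_cap = 147 bar × A_cap

F ≈ 4.39e5 N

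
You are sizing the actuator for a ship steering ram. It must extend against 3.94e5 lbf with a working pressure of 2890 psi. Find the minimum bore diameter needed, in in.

Extension force acts on the full piston face: F = P × (π/4)D².
D = √(4F / (πP)) = √(4 × 3.94e5 lbf / (π × 2890 psi))

D ≈ 13.2 in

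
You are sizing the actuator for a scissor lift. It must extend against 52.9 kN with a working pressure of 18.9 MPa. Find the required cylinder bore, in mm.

Extension force acts on the full piston face: F = P × (π/4)D².
D = √(4F / (πP)) = √(4 × 52.9 kN / (π × 18.9 MPa))

D ≈ 59.7 mm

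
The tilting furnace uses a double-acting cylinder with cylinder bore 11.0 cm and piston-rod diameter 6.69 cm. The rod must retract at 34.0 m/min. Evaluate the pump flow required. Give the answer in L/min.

Q ≈ 204 L/min

Rod-side annular area A_ann = π/4 × (11.0² − 6.69²) = 59.88 cm^2
Q = A × v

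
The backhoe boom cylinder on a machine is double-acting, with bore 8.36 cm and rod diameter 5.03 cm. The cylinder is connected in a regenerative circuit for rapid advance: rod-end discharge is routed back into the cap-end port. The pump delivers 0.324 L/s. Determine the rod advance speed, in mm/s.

In regeneration the rod-end outflow joins the pump flow into the cap end, so the net volume the pump must supply per unit advance equals the rod cross-section area.
Rod cross-section A_rod = π/4 × (5.03 cm)² = 19.87 cm^2
v = Q_pump / A_rod

v ≈ 163 mm/s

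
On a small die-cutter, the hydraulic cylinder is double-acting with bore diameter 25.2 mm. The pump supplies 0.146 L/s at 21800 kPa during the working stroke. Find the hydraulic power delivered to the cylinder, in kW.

W ≈ 3.18 kW

Hydraulic power = P × Q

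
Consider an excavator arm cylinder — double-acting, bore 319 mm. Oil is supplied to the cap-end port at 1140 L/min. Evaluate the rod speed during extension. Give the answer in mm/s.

Cap-side area A_cap = π/4 × (319 mm)² = 79920 mm^2
v = Q / A

v ≈ 238 mm/s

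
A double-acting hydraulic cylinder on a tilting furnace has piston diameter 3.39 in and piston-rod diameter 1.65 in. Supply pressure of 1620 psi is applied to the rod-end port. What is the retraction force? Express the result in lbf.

F ≈ 11200 lbf

Rod-side annular area A_ann = π/4 × (3.39² − 1.65²) = 6.888 in^2
On retraction the pressure acts on the annular area (bore minus rod).
F = P × A_ann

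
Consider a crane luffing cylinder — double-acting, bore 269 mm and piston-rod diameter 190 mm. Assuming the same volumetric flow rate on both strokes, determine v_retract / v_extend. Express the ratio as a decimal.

v_ret/v_ext ≈ 2.00

Cap-side area A_cap = π/4 × (269 mm)² = 56830 mm^2
Rod-side annular area A_ann = π/4 × (269² − 190²) = 28480 mm^2
For equal Q, v ∝ 1/A, so v_ret/v_ext = A_cap/A_ann.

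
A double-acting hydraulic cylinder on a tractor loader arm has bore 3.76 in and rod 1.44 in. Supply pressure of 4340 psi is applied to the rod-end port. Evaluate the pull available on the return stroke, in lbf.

F ≈ 41100 lbf

Rod-side annular area A_ann = π/4 × (3.76² − 1.44²) = 9.475 in^2
On retraction the pressure acts on the annular area (bore minus rod).
F = P × A_ann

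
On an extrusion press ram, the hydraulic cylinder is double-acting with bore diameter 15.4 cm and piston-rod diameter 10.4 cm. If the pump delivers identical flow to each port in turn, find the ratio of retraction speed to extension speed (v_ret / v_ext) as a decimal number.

v_ret/v_ext ≈ 1.84

Cap-side area A_cap = π/4 × (15.4 cm)² = 186.3 cm^2
Rod-side annular area A_ann = π/4 × (15.4² − 10.4²) = 101.3 cm^2
For equal Q, v ∝ 1/A, so v_ret/v_ext = A_cap/A_ann.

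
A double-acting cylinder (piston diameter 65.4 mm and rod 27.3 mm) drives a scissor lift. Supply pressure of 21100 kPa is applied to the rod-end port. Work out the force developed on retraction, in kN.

Rod-side annular area A_ann = π/4 × (65.4² − 27.3²) = 2774 mm^2
On retraction the pressure acts on the annular area (bore minus rod).
F = P × A_ann

F ≈ 58.5 kN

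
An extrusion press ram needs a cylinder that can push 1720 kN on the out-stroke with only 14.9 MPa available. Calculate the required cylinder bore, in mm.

Extension force acts on the full piston face: F = P × (π/4)D².
D = √(4F / (πP)) = √(4 × 1720 kN / (π × 14.9 MPa))

D ≈ 383 mm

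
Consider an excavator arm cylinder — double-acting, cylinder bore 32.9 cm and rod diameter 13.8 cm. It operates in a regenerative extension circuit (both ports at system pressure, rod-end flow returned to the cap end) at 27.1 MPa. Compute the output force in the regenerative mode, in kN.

F ≈ 405 kN

With equal pressure on both faces, forces on the annular region cancel; the net push is pressure × rod cross-section.
Rod cross-section A_rod = π/4 × (13.8 cm)² = 149.6 cm^2
F = P × A_rod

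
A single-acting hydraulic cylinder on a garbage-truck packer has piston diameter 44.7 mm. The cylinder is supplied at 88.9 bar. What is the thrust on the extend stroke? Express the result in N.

Cap-side area A_cap = π/4 × (44.7 mm)² = 1569 mm^2
F = P × A_cap = 88.9 bar × A_cap

F ≈ 14000 N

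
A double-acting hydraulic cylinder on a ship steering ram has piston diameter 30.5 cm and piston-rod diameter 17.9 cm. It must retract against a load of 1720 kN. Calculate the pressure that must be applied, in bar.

Rod-side annular area A_ann = π/4 × (30.5² − 17.9²) = 479.0 cm^2
Retraction: pressure acts on the annular area.
P = F / A = 1720 kN / A

P ≈ 359 bar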